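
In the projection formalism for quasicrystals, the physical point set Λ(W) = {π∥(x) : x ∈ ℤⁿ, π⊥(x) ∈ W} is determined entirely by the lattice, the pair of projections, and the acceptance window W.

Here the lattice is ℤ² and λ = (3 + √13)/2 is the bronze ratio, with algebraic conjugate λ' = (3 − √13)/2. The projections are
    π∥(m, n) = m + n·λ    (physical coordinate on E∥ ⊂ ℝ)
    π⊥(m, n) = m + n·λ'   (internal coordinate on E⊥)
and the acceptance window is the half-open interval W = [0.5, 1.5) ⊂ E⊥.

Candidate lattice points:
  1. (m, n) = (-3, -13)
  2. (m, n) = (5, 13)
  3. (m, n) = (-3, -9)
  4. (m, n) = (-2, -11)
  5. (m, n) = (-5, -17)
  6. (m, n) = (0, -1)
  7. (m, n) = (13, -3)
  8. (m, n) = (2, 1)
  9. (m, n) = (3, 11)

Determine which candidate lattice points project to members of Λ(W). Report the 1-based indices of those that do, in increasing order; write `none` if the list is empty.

1, 2, 4

Numerically λ ≈ 3.30278 and λ' = −1/λ ≈ -0.30278.
candidate 1: (m,n)=(-3,-13) → π∥ = -3-13·λ ≈ -45.93608, π⊥ = -3-13·λ' ≈ 0.93608 ∈ [0.5, 1.5) ⇒ IN Λ
candidate 2: (m,n)=(5,13) → π∥ = 5+13·λ ≈ 47.93608, π⊥ = 5+13·λ' ≈ 1.06392 ∈ [0.5, 1.5) ⇒ IN Λ
candidate 3: (m,n)=(-3,-9) → π∥ = -3-9·λ ≈ -32.72498, π⊥ = -3-9·λ' ≈ -0.27502 ∉ [0.5, 1.5) ⇒ out
candidate 4: (m,n)=(-2,-11) → π∥ = -2-11·λ ≈ -38.33053, π⊥ = -2-11·λ' ≈ 1.33053 ∈ [0.5, 1.5) ⇒ IN Λ
candidate 5: (m,n)=(-5,-17) → π∥ = -5-17·λ ≈ -61.14719, π⊥ = -5-17·λ' ≈ 0.14719 ∉ [0.5, 1.5) ⇒ out
candidate 6: (m,n)=(0,-1) → π∥ = 0-1·λ ≈ -3.30278, π⊥ = 0-1·λ' ≈ 0.30278 ∉ [0.5, 1.5) ⇒ out
candidate 7: (m,n)=(13,-3) → π∥ = 13-3·λ ≈ 3.09167, π⊥ = 13-3·λ' ≈ 13.90833 ∉ [0.5, 1.5) ⇒ out
candidate 8: (m,n)=(2,1) → π∥ = 2+1·λ ≈ 5.30278, π⊥ = 2+1·λ' ≈ 1.69722 ∉ [0.5, 1.5) ⇒ out
candidate 9: (m,n)=(3,11) → π∥ = 3+11·λ ≈ 39.33053, π⊥ = 3+11·λ' ≈ -0.33053 ∉ [0.5, 1.5) ⇒ out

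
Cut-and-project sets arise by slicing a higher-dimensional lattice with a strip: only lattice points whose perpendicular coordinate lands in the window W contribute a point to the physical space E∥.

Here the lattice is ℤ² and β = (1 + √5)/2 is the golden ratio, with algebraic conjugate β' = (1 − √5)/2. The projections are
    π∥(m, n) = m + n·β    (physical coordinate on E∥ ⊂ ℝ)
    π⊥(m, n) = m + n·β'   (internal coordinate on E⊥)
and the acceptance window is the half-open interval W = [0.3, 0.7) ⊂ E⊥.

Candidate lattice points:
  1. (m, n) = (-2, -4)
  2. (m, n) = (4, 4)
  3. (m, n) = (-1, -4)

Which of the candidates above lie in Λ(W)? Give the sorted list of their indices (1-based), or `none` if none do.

β' = (1−√5)/2 ≈ -0.618034.
candidate 1: (m,n)=(-2,-4) → π∥ = -2-4·β ≈ -8.472136, π⊥ = -2-4·β' ≈ 0.472136 ∈ [0.3, 0.7) ⇒ IN Λ
candidate 2: (m,n)=(4,4) → π∥ = 4+4·β ≈ 10.472136, π⊥ = 4+4·β' ≈ 1.527864 ∉ [0.3, 0.7) ⇒ out
candidate 3: (m,n)=(-1,-4) → π∥ = -1-4·β ≈ -7.472136, π⊥ = -1-4·β' ≈ 1.472136 ∉ [0.3, 0.7) ⇒ out

1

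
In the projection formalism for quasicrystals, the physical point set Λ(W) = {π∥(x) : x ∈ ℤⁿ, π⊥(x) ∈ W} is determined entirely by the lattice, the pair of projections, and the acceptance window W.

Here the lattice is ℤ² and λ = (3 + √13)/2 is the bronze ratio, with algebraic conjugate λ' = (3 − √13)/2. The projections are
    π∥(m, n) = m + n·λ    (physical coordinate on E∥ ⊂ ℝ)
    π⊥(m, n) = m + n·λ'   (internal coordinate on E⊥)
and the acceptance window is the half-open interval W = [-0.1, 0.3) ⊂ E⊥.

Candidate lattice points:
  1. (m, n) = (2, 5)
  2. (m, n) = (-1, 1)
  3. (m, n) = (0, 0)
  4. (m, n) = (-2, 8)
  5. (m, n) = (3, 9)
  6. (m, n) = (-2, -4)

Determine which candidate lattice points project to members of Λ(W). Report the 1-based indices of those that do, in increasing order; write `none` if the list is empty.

Compute λ' = (3−√13)/2 = -0.302776, so π⊥(m,n) = m -0.302776·n.
#1 (2,5): internal coord 2 + (5)·λ' = +0.486122; +0.486122 ∉ [-0.1, 0.3) → out
#2 (-1,1): internal coord -1 + (1)·λ' = -1.302776; -1.302776 ∉ [-0.1, 0.3) → out
#3 (0,0): internal coord 0 + (0)·λ' = +0.000000; +0.000000 ∈ [-0.1, 0.3) → IN Λ
#4 (-2,8): internal coord -2 + (8)·λ' = -4.422205; -4.422205 ∉ [-0.1, 0.3) → out
#5 (3,9): internal coord 3 + (9)·λ' = +0.275019; +0.275019 ∈ [-0.1, 0.3) → IN Λ
#6 (-2,-4): internal coord -2 + (-4)·λ' = -0.788897; -0.788897 ∉ [-0.1, 0.3) → out

3, 5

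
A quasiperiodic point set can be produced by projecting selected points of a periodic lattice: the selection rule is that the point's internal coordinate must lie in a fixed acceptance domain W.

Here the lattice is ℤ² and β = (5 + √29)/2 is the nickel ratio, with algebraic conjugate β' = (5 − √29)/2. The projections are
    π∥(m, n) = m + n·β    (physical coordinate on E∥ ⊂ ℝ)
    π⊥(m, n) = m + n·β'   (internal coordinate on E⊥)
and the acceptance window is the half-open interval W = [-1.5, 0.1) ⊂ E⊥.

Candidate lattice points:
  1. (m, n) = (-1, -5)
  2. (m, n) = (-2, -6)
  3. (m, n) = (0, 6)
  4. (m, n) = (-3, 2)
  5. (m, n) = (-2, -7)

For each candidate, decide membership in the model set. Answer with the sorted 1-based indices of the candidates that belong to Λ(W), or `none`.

Compute β' = (5−√29)/2 = -0.19258, so π⊥(m,n) = m -0.19258·n.
#1 (-1,-5): internal coord -1 + (-5)·β' = -0.03709; -0.03709 ∈ [-1.5, 0.1) → IN Λ
#2 (-2,-6): internal coord -2 + (-6)·β' = -0.84451; -0.84451 ∈ [-1.5, 0.1) → IN Λ
#3 (0,6): internal coord 0 + (6)·β' = -1.15549; -1.15549 ∈ [-1.5, 0.1) → IN Λ
#4 (-3,2): internal coord -3 + (2)·β' = -3.38516; -3.38516 ∉ [-1.5, 0.1) → out
#5 (-2,-7): internal coord -2 + (-7)·β' = -0.65192; -0.65192 ∈ [-1.5, 0.1) → IN Λ

1, 2, 3, 5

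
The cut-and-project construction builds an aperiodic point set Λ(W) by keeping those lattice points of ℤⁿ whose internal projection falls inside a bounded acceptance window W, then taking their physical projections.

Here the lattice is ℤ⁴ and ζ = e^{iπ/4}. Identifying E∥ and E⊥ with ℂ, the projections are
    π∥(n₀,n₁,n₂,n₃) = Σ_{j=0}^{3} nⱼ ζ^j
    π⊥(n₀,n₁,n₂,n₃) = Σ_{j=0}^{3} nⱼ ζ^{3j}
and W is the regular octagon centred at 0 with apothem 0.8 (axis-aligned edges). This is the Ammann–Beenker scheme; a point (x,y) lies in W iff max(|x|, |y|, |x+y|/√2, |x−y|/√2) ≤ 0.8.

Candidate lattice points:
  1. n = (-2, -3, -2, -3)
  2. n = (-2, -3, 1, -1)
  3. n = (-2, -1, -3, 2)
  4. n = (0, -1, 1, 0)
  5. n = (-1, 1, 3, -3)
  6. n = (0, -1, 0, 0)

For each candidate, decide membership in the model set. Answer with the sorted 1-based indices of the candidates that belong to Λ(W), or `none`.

With ζ = e^{iπ/4} the internal vectors are ζ^0,ζ^3,ζ^6,ζ^9.
#1 (-2, -3, -2, -3): internal (-2.00000, -2.24264); octagon support 3.00000 vs apothem 0.8 → ∉ W
#2 (-2, -3, 1, -1): internal (-0.58579, -3.82843); octagon support 3.82843 vs apothem 0.8 → ∉ W
#3 (-2, -1, -3, 2): internal (0.12132, 3.70711); octagon support 3.70711 vs apothem 0.8 → ∉ W
#4 (0, -1, 1, 0): internal (0.70711, -1.70711); octagon support 1.70711 vs apothem 0.8 → ∉ W
#5 (-1, 1, 3, -3): internal (-3.82843, -4.41421); octagon support 5.82843 vs apothem 0.8 → ∉ W
#6 (0, -1, 0, 0): internal (0.70711, -0.70711); octagon support 1.00000 vs apothem 0.8 → ∉ W

none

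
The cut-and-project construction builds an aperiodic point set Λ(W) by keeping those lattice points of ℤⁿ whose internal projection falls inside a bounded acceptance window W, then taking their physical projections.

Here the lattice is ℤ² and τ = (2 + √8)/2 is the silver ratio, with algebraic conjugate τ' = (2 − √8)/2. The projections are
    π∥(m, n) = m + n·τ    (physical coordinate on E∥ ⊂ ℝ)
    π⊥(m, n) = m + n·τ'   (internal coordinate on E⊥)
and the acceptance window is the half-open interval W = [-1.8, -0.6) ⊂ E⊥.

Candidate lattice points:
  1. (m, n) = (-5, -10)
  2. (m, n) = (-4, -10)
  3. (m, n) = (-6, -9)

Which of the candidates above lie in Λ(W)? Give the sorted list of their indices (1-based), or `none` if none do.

Numerically τ ≈ 2.4142 and τ' = −1/τ ≈ -0.4142.
#1 (-5,-10): internal coord -5 + (-10)·τ' = -0.8579; -0.8579 ∈ [-1.8, -0.6) → IN Λ
#2 (-4,-10): internal coord -4 + (-10)·τ' = +0.1421; +0.1421 ∉ [-1.8, -0.6) → out
#3 (-6,-9): internal coord -6 + (-9)·τ' = -2.2721; -2.2721 ∉ [-1.8, -0.6) → out

1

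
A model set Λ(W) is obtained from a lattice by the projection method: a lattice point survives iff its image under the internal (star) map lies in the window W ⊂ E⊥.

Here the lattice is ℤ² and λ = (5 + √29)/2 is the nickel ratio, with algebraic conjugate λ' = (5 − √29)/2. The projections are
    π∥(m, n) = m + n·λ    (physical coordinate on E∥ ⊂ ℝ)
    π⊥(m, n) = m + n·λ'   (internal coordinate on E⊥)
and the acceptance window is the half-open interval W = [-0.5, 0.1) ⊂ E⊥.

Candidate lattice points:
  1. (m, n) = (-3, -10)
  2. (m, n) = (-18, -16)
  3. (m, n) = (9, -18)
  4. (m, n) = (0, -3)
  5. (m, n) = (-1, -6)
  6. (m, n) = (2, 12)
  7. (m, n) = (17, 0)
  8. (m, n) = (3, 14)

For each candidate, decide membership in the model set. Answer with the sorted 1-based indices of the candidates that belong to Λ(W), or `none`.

6

Compute λ' = (5−√29)/2 = -0.19258, so π⊥(m,n) = m -0.19258·n.
[1] lift (-3,-10): star map gives -1.07418; window check -0.5 ≤ -1.07418 < 0.1 is false → out
[2] lift (-18,-16): star map gives -14.91868; window check -0.5 ≤ -14.91868 < 0.1 is false → out
[3] lift (9,-18): star map gives 12.46648; window check -0.5 ≤ 12.46648 < 0.1 is false → out
[4] lift (0,-3): star map gives 0.57775; window check -0.5 ≤ 0.57775 < 0.1 is false → out
[5] lift (-1,-6): star map gives 0.15549; window check -0.5 ≤ 0.15549 < 0.1 is false → out
[6] lift (2,12): star map gives -0.31099; window check -0.5 ≤ -0.31099 < 0.1 is true → IN Λ
[7] lift (17,0): star map gives 17.00000; window check -0.5 ≤ 17.00000 < 0.1 is false → out
[8] lift (3,14): star map gives 0.30385; window check -0.5 ≤ 0.30385 < 0.1 is false → out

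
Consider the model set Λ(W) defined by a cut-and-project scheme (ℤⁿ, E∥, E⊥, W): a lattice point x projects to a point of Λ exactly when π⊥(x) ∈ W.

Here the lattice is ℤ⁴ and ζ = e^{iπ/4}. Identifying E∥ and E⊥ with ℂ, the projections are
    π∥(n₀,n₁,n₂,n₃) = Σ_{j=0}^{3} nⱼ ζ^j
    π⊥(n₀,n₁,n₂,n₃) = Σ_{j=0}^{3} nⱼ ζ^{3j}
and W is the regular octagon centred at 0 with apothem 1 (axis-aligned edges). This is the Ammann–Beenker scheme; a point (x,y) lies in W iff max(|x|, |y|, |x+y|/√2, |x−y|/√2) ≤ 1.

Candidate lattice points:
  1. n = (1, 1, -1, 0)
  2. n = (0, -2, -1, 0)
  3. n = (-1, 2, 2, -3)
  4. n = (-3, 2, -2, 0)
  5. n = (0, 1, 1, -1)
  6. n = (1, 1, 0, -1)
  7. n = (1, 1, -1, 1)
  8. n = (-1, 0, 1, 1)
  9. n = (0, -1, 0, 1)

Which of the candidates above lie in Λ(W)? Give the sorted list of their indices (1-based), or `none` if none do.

With ζ = e^{iπ/4} the internal vectors are ζ^0,ζ^3,ζ^6,ζ^9.
#1 (1, 1, -1, 0): internal (0.2929, 1.7071); octagon support 1.7071 vs apothem 1 → ∉ W
#2 (0, -2, -1, 0): internal (1.4142, -0.4142); octagon support 1.4142 vs apothem 1 → ∉ W
#3 (-1, 2, 2, -3): internal (-4.5355, -2.7071); octagon support 5.1213 vs apothem 1 → ∉ W
#4 (-3, 2, -2, 0): internal (-4.4142, 3.4142); octagon support 5.5355 vs apothem 1 → ∉ W
#5 (0, 1, 1, -1): internal (-1.4142, -1.0000); octagon support 1.7071 vs apothem 1 → ∉ W
#6 (1, 1, 0, -1): internal (-0.4142, 0.0000); octagon support 0.4142 vs apothem 1 → ∈ W
#7 (1, 1, -1, 1): internal (1.0000, 2.4142); octagon support 2.4142 vs apothem 1 → ∉ W
#8 (-1, 0, 1, 1): internal (-0.2929, -0.2929); octagon support 0.4142 vs apothem 1 → ∈ W
#9 (0, -1, 0, 1): internal (1.4142, 0.0000); octagon support 1.4142 vs apothem 1 → ∉ W

6, 8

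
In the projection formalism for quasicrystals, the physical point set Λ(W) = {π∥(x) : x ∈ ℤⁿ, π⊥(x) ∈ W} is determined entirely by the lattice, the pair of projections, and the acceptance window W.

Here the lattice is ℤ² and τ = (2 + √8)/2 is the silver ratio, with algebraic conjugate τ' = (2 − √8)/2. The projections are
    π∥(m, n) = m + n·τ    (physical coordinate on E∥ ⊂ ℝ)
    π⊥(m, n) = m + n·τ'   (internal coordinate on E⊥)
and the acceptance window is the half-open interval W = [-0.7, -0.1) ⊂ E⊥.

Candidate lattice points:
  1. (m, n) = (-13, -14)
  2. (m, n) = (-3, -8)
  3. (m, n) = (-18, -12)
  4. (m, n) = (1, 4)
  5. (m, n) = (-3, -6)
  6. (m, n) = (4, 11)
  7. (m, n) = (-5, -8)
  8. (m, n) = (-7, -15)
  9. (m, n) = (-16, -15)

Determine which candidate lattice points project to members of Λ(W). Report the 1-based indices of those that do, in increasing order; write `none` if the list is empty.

Compute τ' = (2−√8)/2 = -0.4142, so π⊥(m,n) = m -0.4142·n.
candidate 1: (m,n)=(-13,-14) → π∥ = -13-14·τ ≈ -46.7990, π⊥ = -13-14·τ' ≈ -7.2010 ∉ [-0.7, -0.1) ⇒ out
candidate 2: (m,n)=(-3,-8) → π∥ = -3-8·τ ≈ -22.3137, π⊥ = -3-8·τ' ≈ 0.3137 ∉ [-0.7, -0.1) ⇒ out
candidate 3: (m,n)=(-18,-12) → π∥ = -18-12·τ ≈ -46.9706, π⊥ = -18-12·τ' ≈ -13.0294 ∉ [-0.7, -0.1) ⇒ out
candidate 4: (m,n)=(1,4) → π∥ = 1+4·τ ≈ 10.6569, π⊥ = 1+4·τ' ≈ -0.6569 ∈ [-0.7, -0.1) ⇒ IN Λ
candidate 5: (m,n)=(-3,-6) → π∥ = -3-6·τ ≈ -17.4853, π⊥ = -3-6·τ' ≈ -0.5147 ∈ [-0.7, -0.1) ⇒ IN Λ
candidate 6: (m,n)=(4,11) → π∥ = 4+11·τ ≈ 30.5563, π⊥ = 4+11·τ' ≈ -0.5563 ∈ [-0.7, -0.1) ⇒ IN Λ
candidate 7: (m,n)=(-5,-8) → π∥ = -5-8·τ ≈ -24.3137, π⊥ = -5-8·τ' ≈ -1.6863 ∉ [-0.7, -0.1) ⇒ out
candidate 8: (m,n)=(-7,-15) → π∥ = -7-15·τ ≈ -43.2132, π⊥ = -7-15·τ' ≈ -0.7868 ∉ [-0.7, -0.1) ⇒ out
candidate 9: (m,n)=(-16,-15) → π∥ = -16-15·τ ≈ -52.2132, π⊥ = -16-15·τ' ≈ -9.7868 ∉ [-0.7, -0.1) ⇒ out

4, 5, 6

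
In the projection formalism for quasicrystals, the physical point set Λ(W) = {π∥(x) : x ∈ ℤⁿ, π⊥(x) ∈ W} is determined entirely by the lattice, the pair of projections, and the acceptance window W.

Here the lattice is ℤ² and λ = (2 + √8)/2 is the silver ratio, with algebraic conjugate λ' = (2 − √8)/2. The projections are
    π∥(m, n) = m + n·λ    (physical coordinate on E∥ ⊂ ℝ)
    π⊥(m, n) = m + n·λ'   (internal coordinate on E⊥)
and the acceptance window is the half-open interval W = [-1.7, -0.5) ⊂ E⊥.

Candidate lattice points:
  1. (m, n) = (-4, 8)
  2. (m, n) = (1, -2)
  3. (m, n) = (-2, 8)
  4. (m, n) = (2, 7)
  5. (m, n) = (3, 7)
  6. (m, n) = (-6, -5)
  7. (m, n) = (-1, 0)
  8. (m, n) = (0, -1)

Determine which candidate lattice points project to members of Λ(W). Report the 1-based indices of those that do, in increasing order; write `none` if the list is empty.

Compute λ' = (2−√8)/2 = -0.41421, so π⊥(m,n) = m -0.41421·n.
#1 (-4,8): internal coord -4 + (8)·λ' = -7.31371; -7.31371 ∉ [-1.7, -0.5) → out
#2 (1,-2): internal coord 1 + (-2)·λ' = +1.82843; +1.82843 ∉ [-1.7, -0.5) → out
#3 (-2,8): internal coord -2 + (8)·λ' = -5.31371; -5.31371 ∉ [-1.7, -0.5) → out
#4 (2,7): internal coord 2 + (7)·λ' = -0.89949; -0.89949 ∈ [-1.7, -0.5) → IN Λ
#5 (3,7): internal coord 3 + (7)·λ' = +0.10051; +0.10051 ∉ [-1.7, -0.5) → out
#6 (-6,-5): internal coord -6 + (-5)·λ' = -3.92893; -3.92893 ∉ [-1.7, -0.5) → out
#7 (-1,0): internal coord -1 + (0)·λ' = -1.00000; -1.00000 ∈ [-1.7, -0.5) → IN Λ
#8 (0,-1): internal coord 0 + (-1)·λ' = +0.41421; +0.41421 ∉ [-1.7, -0.5) → out

4, 7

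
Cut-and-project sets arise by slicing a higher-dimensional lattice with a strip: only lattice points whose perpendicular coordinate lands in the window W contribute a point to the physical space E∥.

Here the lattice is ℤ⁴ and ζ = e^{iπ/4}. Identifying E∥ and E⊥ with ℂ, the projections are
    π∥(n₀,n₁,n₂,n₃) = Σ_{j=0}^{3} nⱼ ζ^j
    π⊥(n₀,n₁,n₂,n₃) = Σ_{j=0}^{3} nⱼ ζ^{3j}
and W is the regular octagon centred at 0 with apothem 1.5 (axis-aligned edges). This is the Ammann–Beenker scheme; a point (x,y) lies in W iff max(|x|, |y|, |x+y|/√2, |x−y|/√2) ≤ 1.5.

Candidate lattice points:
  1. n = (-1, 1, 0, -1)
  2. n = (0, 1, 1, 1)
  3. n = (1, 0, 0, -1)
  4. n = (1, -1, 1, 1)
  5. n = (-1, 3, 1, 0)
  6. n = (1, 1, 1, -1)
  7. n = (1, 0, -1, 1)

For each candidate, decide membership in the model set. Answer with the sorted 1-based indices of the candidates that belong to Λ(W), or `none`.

π⊥(n) = n₀ + n₁ζ³ + n₂ζ⁶ + n₃ζ⁹ where ζ = e^{iπ/4}.
#1 (-1, 1, 0, -1): internal (-2.4142, 0.0000); octagon support 2.4142 vs apothem 1.5 → ∉ W
#2 (0, 1, 1, 1): internal (0.0000, 0.4142); octagon support 0.4142 vs apothem 1.5 → ∈ W
#3 (1, 0, 0, -1): internal (0.2929, -0.7071); octagon support 0.7071 vs apothem 1.5 → ∈ W
#4 (1, -1, 1, 1): internal (2.4142, -1.0000); octagon support 2.4142 vs apothem 1.5 → ∉ W
#5 (-1, 3, 1, 0): internal (-3.1213, 1.1213); octagon support 3.1213 vs apothem 1.5 → ∉ W
#6 (1, 1, 1, -1): internal (-0.4142, -1.0000); octagon support 1.0000 vs apothem 1.5 → ∈ W
#7 (1, 0, -1, 1): internal (1.7071, 1.7071); octagon support 2.4142 vs apothem 1.5 → ∉ W

2, 3, 6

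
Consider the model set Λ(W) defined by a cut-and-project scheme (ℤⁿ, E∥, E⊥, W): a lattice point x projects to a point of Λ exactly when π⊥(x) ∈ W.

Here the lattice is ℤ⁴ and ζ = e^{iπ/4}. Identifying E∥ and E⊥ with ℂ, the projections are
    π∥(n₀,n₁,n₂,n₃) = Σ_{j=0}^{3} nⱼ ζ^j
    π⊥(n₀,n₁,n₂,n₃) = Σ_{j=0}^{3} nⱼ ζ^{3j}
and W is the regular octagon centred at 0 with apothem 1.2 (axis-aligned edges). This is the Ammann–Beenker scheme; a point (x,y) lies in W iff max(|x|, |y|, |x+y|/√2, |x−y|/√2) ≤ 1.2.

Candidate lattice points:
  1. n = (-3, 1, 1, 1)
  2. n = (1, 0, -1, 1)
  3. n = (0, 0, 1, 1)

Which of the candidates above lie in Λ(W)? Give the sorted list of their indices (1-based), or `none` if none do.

3

π⊥(n) = n₀ + n₁ζ³ + n₂ζ⁶ + n₃ζ⁹ where ζ = e^{iπ/4}.
#1 (-3, 1, 1, 1): internal (-3.00000, 0.41421); octagon support 3.00000 vs apothem 1.2 → ∉ W
#2 (1, 0, -1, 1): internal (1.70711, 1.70711); octagon support 2.41421 vs apothem 1.2 → ∉ W
#3 (0, 0, 1, 1): internal (0.70711, -0.29289); octagon support 0.70711 vs apothem 1.2 → ∈ W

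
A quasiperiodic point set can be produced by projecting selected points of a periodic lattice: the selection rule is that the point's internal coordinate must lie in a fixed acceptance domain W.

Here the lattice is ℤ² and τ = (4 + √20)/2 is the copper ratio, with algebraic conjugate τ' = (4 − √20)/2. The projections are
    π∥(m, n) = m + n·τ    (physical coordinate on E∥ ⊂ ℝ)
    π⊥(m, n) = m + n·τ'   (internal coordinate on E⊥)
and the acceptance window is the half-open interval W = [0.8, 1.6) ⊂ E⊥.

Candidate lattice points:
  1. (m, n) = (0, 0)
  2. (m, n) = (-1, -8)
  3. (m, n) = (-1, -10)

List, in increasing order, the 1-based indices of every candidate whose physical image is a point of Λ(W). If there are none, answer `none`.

Compute τ' = (4−√20)/2 = -0.2361, so π⊥(m,n) = m -0.2361·n.
[1] lift (0,0): star map gives 0.0000; window check 0.8 ≤ 0.0000 < 1.6 is false → out
[2] lift (-1,-8): star map gives 0.8885; window check 0.8 ≤ 0.8885 < 1.6 is true → IN Λ
[3] lift (-1,-10): star map gives 1.3607; window check 0.8 ≤ 1.3607 < 1.6 is true → IN Λ

2, 3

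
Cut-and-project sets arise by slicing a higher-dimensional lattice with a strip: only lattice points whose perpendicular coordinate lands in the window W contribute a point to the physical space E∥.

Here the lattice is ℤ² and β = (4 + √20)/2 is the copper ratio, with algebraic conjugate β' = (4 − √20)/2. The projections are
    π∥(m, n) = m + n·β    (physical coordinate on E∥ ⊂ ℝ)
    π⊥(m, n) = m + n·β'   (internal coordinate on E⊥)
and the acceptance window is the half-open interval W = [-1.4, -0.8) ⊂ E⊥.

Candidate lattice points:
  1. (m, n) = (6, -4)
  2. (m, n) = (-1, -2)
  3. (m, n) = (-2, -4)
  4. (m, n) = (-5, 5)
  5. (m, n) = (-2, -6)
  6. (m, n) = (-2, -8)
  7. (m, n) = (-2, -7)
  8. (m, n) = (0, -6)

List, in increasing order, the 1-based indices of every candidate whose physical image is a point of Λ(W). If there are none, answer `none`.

Compute β' = (4−√20)/2 = -0.236068, so π⊥(m,n) = m -0.236068·n.
#1 (6,-4): internal coord 6 + (-4)·β' = +6.944272; +6.944272 ∉ [-1.4, -0.8) → out
#2 (-1,-2): internal coord -1 + (-2)·β' = -0.527864; -0.527864 ∉ [-1.4, -0.8) → out
#3 (-2,-4): internal coord -2 + (-4)·β' = -1.055728; -1.055728 ∈ [-1.4, -0.8) → IN Λ
#4 (-5,5): internal coord -5 + (5)·β' = -6.180340; -6.180340 ∉ [-1.4, -0.8) → out
#5 (-2,-6): internal coord -2 + (-6)·β' = -0.583592; -0.583592 ∉ [-1.4, -0.8) → out
#6 (-2,-8): internal coord -2 + (-8)·β' = -0.111456; -0.111456 ∉ [-1.4, -0.8) → out
#7 (-2,-7): internal coord -2 + (-7)·β' = -0.347524; -0.347524 ∉ [-1.4, -0.8) → out
#8 (0,-6): internal coord 0 + (-6)·β' = +1.416408; +1.416408 ∉ [-1.4, -0.8) → out

3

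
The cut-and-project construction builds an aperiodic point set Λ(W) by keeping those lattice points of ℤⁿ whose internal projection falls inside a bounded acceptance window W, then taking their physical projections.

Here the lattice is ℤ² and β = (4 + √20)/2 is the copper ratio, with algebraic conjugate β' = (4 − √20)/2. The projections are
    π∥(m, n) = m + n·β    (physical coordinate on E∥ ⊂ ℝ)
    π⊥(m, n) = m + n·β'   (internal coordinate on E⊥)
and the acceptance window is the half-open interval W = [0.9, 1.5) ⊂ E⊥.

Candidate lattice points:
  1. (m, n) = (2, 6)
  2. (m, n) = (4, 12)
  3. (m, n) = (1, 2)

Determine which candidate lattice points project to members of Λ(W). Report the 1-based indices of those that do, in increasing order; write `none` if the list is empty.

2

Numerically β ≈ 4.2361 and β' = −1/β ≈ -0.2361.
candidate 1: (m,n)=(2,6) → π∥ = 2+6·β ≈ 27.4164, π⊥ = 2+6·β' ≈ 0.5836 ∉ [0.9, 1.5) ⇒ out
candidate 2: (m,n)=(4,12) → π∥ = 4+12·β ≈ 54.8328, π⊥ = 4+12·β' ≈ 1.1672 ∈ [0.9, 1.5) ⇒ IN Λ
candidate 3: (m,n)=(1,2) → π∥ = 1+2·β ≈ 9.4721, π⊥ = 1+2·β' ≈ 0.5279 ∉ [0.9, 1.5) ⇒ out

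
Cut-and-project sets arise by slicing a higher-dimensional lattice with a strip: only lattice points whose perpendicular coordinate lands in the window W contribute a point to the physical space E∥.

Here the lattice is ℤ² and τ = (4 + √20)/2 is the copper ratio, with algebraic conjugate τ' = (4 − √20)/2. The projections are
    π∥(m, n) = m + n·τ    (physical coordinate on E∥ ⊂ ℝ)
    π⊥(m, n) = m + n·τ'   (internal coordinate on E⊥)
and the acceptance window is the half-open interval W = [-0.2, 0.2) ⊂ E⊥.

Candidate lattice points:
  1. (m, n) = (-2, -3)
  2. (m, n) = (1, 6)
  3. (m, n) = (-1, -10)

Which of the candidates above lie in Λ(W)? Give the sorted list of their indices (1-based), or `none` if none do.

none

τ' = (4−√20)/2 ≈ -0.236068.
[1] lift (-2,-3): star map gives -1.291796; window check -0.2 ≤ -1.291796 < 0.2 is false → out
[2] lift (1,6): star map gives -0.416408; window check -0.2 ≤ -0.416408 < 0.2 is false → out
[3] lift (-1,-10): star map gives 1.360680; window check -0.2 ≤ 1.360680 < 0.2 is false → out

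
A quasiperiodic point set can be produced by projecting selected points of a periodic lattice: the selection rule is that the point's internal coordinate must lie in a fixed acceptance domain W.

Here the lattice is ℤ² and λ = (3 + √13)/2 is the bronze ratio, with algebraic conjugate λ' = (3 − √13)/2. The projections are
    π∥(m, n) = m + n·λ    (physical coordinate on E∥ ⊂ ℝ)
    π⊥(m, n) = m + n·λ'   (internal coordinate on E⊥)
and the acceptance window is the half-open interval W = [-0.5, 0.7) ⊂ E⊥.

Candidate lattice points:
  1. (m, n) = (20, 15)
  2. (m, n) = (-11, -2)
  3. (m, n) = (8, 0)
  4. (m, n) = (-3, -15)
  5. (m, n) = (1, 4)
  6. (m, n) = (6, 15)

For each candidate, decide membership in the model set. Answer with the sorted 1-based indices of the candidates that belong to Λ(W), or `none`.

5

Numerically λ ≈ 3.30278 and λ' = −1/λ ≈ -0.30278.
#1 (20,15): internal coord 20 + (15)·λ' = +15.45837; +15.45837 ∉ [-0.5, 0.7) → out
#2 (-11,-2): internal coord -11 + (-2)·λ' = -10.39445; -10.39445 ∉ [-0.5, 0.7) → out
#3 (8,0): internal coord 8 + (0)·λ' = +8.00000; +8.00000 ∉ [-0.5, 0.7) → out
#4 (-3,-15): internal coord -3 + (-15)·λ' = +1.54163; +1.54163 ∉ [-0.5, 0.7) → out
#5 (1,4): internal coord 1 + (4)·λ' = -0.21110; -0.21110 ∈ [-0.5, 0.7) → IN Λ
#6 (6,15): internal coord 6 + (15)·λ' = +1.45837; +1.45837 ∉ [-0.5, 0.7) → out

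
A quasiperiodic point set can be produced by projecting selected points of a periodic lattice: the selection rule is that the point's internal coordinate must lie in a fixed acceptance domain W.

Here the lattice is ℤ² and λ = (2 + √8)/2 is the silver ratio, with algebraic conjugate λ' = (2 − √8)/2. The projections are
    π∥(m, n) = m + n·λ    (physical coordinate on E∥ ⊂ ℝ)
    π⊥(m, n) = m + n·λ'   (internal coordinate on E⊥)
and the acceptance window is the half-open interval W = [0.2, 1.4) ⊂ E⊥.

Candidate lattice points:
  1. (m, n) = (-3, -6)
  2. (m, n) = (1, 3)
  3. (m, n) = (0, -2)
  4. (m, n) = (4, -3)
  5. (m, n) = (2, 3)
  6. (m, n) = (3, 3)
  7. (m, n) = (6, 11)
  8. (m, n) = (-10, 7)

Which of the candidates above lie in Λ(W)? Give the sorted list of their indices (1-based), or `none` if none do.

Numerically λ ≈ 2.41421 and λ' = −1/λ ≈ -0.41421.
[1] lift (-3,-6): star map gives -0.51472; window check 0.2 ≤ -0.51472 < 1.4 is false → out
[2] lift (1,3): star map gives -0.24264; window check 0.2 ≤ -0.24264 < 1.4 is false → out
[3] lift (0,-2): star map gives 0.82843; window check 0.2 ≤ 0.82843 < 1.4 is true → IN Λ
[4] lift (4,-3): star map gives 5.24264; window check 0.2 ≤ 5.24264 < 1.4 is false → out
[5] lift (2,3): star map gives 0.75736; window check 0.2 ≤ 0.75736 < 1.4 is true → IN Λ
[6] lift (3,3): star map gives 1.75736; window check 0.2 ≤ 1.75736 < 1.4 is false → out
[7] lift (6,11): star map gives 1.44365; window check 0.2 ≤ 1.44365 < 1.4 is false → out
[8] lift (-10,7): star map gives -12.89949; window check 0.2 ≤ -12.89949 < 1.4 is false → out

3, 5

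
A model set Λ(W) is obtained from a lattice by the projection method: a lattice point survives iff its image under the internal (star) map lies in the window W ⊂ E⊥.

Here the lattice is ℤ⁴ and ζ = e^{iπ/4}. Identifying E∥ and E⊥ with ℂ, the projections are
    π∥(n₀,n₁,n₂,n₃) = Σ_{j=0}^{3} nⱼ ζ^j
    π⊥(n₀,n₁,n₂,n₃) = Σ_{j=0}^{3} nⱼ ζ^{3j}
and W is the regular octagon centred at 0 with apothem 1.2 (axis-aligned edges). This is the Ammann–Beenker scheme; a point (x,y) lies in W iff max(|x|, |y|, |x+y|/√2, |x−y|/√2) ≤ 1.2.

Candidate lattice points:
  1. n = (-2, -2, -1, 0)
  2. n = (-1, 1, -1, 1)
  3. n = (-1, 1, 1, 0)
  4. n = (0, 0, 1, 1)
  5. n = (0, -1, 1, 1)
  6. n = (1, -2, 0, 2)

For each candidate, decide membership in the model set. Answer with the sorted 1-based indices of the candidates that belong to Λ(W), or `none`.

1, 4

Internal map: ζ^{3j} for j=0..3 gives (1,0), (−√2/2,√2/2), (0,−1), (√2/2,√2/2).
candidate 1: n = (-2, -2, -1, 0) → π⊥ ≈ (-0.5858, -0.4142); max(|x|,|y|,|x±y|/√2) = 0.7071 ≤ 1.2 ⇒ ∈ W
candidate 2: n = (-1, 1, -1, 1) → π⊥ ≈ (-1.0000, +2.4142); max(|x|,|y|,|x±y|/√2) = 2.4142 > 1.2 ⇒ ∉ W
candidate 3: n = (-1, 1, 1, 0) → π⊥ ≈ (-1.7071, -0.2929); max(|x|,|y|,|x±y|/√2) = 1.7071 > 1.2 ⇒ ∉ W
candidate 4: n = (0, 0, 1, 1) → π⊥ ≈ (+0.7071, -0.2929); max(|x|,|y|,|x±y|/√2) = 0.7071 ≤ 1.2 ⇒ ∈ W
candidate 5: n = (0, -1, 1, 1) → π⊥ ≈ (+1.4142, -1.0000); max(|x|,|y|,|x±y|/√2) = 1.7071 > 1.2 ⇒ ∉ W
candidate 6: n = (1, -2, 0, 2) → π⊥ ≈ (+3.8284, +0.0000); max(|x|,|y|,|x±y|/√2) = 3.8284 > 1.2 ⇒ ∉ W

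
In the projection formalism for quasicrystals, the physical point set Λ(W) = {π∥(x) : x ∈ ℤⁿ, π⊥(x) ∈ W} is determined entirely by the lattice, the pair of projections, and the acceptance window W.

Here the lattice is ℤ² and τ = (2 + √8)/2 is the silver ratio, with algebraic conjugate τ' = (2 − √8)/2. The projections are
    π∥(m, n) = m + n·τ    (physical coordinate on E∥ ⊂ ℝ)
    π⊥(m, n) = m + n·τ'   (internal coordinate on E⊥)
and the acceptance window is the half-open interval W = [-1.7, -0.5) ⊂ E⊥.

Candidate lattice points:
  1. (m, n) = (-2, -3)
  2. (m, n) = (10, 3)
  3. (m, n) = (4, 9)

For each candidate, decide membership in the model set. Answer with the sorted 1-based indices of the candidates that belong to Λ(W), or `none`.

Numerically τ ≈ 2.41421 and τ' = −1/τ ≈ -0.41421.
#1 (-2,-3): internal coord -2 + (-3)·τ' = -0.75736; -0.75736 ∈ [-1.7, -0.5) → IN Λ
#2 (10,3): internal coord 10 + (3)·τ' = +8.75736; +8.75736 ∉ [-1.7, -0.5) → out
#3 (4,9): internal coord 4 + (9)·τ' = +0.27208; +0.27208 ∉ [-1.7, -0.5) → out

1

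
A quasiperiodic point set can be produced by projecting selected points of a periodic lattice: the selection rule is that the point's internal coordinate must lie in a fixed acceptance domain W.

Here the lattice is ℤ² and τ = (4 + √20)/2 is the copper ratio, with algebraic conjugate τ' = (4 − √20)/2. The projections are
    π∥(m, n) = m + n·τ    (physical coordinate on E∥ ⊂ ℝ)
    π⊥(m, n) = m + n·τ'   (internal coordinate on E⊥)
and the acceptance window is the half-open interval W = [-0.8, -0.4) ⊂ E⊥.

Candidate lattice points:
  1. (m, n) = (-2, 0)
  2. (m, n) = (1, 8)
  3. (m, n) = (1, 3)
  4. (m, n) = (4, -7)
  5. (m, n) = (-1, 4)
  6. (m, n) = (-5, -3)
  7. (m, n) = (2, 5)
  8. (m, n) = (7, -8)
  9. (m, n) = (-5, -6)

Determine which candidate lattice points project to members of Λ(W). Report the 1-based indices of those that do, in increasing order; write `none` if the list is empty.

none

τ' = (4−√20)/2 ≈ -0.23607.
[1] lift (-2,0): star map gives -2.00000; window check -0.8 ≤ -2.00000 < -0.4 is false → out
[2] lift (1,8): star map gives -0.88854; window check -0.8 ≤ -0.88854 < -0.4 is false → out
[3] lift (1,3): star map gives 0.29180; window check -0.8 ≤ 0.29180 < -0.4 is false → out
[4] lift (4,-7): star map gives 5.65248; window check -0.8 ≤ 5.65248 < -0.4 is false → out
[5] lift (-1,4): star map gives -1.94427; window check -0.8 ≤ -1.94427 < -0.4 is false → out
[6] lift (-5,-3): star map gives -4.29180; window check -0.8 ≤ -4.29180 < -0.4 is false → out
[7] lift (2,5): star map gives 0.81966; window check -0.8 ≤ 0.81966 < -0.4 is false → out
[8] lift (7,-8): star map gives 8.88854; window check -0.8 ≤ 8.88854 < -0.4 is false → out
[9] lift (-5,-6): star map gives -3.58359; window check -0.8 ≤ -3.58359 < -0.4 is false → out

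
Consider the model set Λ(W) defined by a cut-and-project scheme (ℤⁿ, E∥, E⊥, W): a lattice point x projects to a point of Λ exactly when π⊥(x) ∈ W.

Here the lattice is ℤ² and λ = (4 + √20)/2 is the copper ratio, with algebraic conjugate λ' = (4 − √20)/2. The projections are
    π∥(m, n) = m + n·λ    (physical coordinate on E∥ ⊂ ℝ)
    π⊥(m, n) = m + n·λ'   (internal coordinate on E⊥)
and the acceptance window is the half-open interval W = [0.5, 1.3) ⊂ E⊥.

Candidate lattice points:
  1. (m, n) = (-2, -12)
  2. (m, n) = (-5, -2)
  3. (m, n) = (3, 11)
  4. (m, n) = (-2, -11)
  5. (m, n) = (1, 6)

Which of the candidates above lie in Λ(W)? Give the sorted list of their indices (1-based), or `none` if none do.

1, 4

λ' = (4−√20)/2 ≈ -0.236068.
[1] lift (-2,-12): star map gives 0.832816; window check 0.5 ≤ 0.832816 < 1.3 is true → IN Λ
[2] lift (-5,-2): star map gives -4.527864; window check 0.5 ≤ -4.527864 < 1.3 is false → out
[3] lift (3,11): star map gives 0.403252; window check 0.5 ≤ 0.403252 < 1.3 is false → out
[4] lift (-2,-11): star map gives 0.596748; window check 0.5 ≤ 0.596748 < 1.3 is true → IN Λ
[5] lift (1,6): star map gives -0.416408; window check 0.5 ≤ -0.416408 < 1.3 is false → out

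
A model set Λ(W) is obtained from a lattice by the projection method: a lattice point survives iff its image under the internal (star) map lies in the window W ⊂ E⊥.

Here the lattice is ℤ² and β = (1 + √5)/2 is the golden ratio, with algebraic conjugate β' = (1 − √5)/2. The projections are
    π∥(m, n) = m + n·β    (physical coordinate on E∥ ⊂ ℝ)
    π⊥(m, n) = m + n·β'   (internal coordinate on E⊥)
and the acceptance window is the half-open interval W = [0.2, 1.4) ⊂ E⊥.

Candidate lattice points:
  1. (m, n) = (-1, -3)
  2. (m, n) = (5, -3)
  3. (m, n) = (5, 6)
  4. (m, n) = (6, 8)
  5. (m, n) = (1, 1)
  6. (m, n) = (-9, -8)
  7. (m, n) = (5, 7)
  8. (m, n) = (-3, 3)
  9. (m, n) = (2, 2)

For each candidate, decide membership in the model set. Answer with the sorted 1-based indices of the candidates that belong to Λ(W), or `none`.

Compute β' = (1−√5)/2 = -0.618034, so π⊥(m,n) = m -0.618034·n.
candidate 1: (m,n)=(-1,-3) → π∥ = -1-3·β ≈ -5.854102, π⊥ = -1-3·β' ≈ 0.854102 ∈ [0.2, 1.4) ⇒ IN Λ
candidate 2: (m,n)=(5,-3) → π∥ = 5-3·β ≈ 0.145898, π⊥ = 5-3·β' ≈ 6.854102 ∉ [0.2, 1.4) ⇒ out
candidate 3: (m,n)=(5,6) → π∥ = 5+6·β ≈ 14.708204, π⊥ = 5+6·β' ≈ 1.291796 ∈ [0.2, 1.4) ⇒ IN Λ
candidate 4: (m,n)=(6,8) → π∥ = 6+8·β ≈ 18.944272, π⊥ = 6+8·β' ≈ 1.055728 ∈ [0.2, 1.4) ⇒ IN Λ
candidate 5: (m,n)=(1,1) → π∥ = 1+1·β ≈ 2.618034, π⊥ = 1+1·β' ≈ 0.381966 ∈ [0.2, 1.4) ⇒ IN Λ
candidate 6: (m,n)=(-9,-8) → π∥ = -9-8·β ≈ -21.944272, π⊥ = -9-8·β' ≈ -4.055728 ∉ [0.2, 1.4) ⇒ out
candidate 7: (m,n)=(5,7) → π∥ = 5+7·β ≈ 16.326238, π⊥ = 5+7·β' ≈ 0.673762 ∈ [0.2, 1.4) ⇒ IN Λ
candidate 8: (m,n)=(-3,3) → π∥ = -3+3·β ≈ 1.854102, π⊥ = -3+3·β' ≈ -4.854102 ∉ [0.2, 1.4) ⇒ out
candidate 9: (m,n)=(2,2) → π∥ = 2+2·β ≈ 5.236068, π⊥ = 2+2·β' ≈ 0.763932 ∈ [0.2, 1.4) ⇒ IN Λ

1, 3, 4, 5, 7, 9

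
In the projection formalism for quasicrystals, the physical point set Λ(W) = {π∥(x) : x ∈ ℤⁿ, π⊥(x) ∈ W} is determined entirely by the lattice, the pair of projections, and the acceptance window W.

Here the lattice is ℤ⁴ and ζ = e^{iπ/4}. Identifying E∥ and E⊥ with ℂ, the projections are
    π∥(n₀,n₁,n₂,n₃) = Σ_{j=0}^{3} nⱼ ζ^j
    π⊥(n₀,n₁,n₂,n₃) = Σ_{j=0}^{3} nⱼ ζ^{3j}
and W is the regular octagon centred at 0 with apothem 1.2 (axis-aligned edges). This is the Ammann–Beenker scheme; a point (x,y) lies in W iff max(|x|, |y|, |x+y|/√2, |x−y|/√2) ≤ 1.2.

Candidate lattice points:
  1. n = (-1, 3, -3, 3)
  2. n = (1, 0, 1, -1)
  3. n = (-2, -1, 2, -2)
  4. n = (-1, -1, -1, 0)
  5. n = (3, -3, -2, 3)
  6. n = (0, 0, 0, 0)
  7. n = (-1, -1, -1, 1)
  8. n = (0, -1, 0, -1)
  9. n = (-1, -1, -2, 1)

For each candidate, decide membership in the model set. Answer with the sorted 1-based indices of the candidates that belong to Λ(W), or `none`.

Internal map: ζ^{3j} for j=0..3 gives (1,0), (−√2/2,√2/2), (0,−1), (√2/2,√2/2).
candidate 1: n = (-1, 3, -3, 3) → π⊥ ≈ (-1.00000, +7.24264); max(|x|,|y|,|x±y|/√2) = 7.24264 > 1.2 ⇒ ∉ W
candidate 2: n = (1, 0, 1, -1) → π⊥ ≈ (+0.29289, -1.70711); max(|x|,|y|,|x±y|/√2) = 1.70711 > 1.2 ⇒ ∉ W
candidate 3: n = (-2, -1, 2, -2) → π⊥ ≈ (-2.70711, -4.12132); max(|x|,|y|,|x±y|/√2) = 4.82843 > 1.2 ⇒ ∉ W
candidate 4: n = (-1, -1, -1, 0) → π⊥ ≈ (-0.29289, +0.29289); max(|x|,|y|,|x±y|/√2) = 0.41421 ≤ 1.2 ⇒ ∈ W
candidate 5: n = (3, -3, -2, 3) → π⊥ ≈ (+7.24264, +2.00000); max(|x|,|y|,|x±y|/√2) = 7.24264 > 1.2 ⇒ ∉ W
candidate 6: n = (0, 0, 0, 0) → π⊥ ≈ (+0.00000, +0.00000); max(|x|,|y|,|x±y|/√2) = 0.00000 ≤ 1.2 ⇒ ∈ W
candidate 7: n = (-1, -1, -1, 1) → π⊥ ≈ (+0.41421, +1.00000); max(|x|,|y|,|x±y|/√2) = 1.00000 ≤ 1.2 ⇒ ∈ W
candidate 8: n = (0, -1, 0, -1) → π⊥ ≈ (+0.00000, -1.41421); max(|x|,|y|,|x±y|/√2) = 1.41421 > 1.2 ⇒ ∉ W
candidate 9: n = (-1, -1, -2, 1) → π⊥ ≈ (+0.41421, +2.00000); max(|x|,|y|,|x±y|/√2) = 2.00000 > 1.2 ⇒ ∉ W

4, 6, 7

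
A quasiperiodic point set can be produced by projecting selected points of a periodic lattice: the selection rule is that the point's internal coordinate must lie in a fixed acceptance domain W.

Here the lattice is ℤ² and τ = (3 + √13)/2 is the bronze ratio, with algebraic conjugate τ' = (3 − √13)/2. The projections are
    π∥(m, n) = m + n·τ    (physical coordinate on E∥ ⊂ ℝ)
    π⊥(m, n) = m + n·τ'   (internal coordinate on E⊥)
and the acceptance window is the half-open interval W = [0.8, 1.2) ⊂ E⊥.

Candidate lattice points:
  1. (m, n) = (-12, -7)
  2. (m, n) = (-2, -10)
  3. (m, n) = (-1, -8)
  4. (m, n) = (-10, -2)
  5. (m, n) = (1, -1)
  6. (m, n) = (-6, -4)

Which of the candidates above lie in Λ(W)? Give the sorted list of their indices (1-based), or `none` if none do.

2

τ' = (3−√13)/2 ≈ -0.3028.
[1] lift (-12,-7): star map gives -9.8806; window check 0.8 ≤ -9.8806 < 1.2 is false → out
[2] lift (-2,-10): star map gives 1.0278; window check 0.8 ≤ 1.0278 < 1.2 is true → IN Λ
[3] lift (-1,-8): star map gives 1.4222; window check 0.8 ≤ 1.4222 < 1.2 is false → out
[4] lift (-10,-2): star map gives -9.3944; window check 0.8 ≤ -9.3944 < 1.2 is false → out
[5] lift (1,-1): star map gives 1.3028; window check 0.8 ≤ 1.3028 < 1.2 is false → out
[6] lift (-6,-4): star map gives -4.7889; window check 0.8 ≤ -4.7889 < 1.2 is false → out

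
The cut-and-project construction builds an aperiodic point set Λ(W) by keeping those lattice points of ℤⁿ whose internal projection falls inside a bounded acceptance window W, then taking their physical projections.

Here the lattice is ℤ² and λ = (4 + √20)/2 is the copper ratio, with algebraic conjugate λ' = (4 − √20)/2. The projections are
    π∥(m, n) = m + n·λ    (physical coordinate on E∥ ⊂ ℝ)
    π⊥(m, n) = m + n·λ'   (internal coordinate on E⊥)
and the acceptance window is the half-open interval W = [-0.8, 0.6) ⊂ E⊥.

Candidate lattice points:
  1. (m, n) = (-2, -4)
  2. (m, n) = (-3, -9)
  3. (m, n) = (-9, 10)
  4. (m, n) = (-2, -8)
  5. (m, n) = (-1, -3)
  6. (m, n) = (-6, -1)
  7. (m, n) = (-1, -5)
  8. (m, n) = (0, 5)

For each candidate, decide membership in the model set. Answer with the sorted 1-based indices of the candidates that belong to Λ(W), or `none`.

4, 5, 7

λ' = (4−√20)/2 ≈ -0.23607.
#1 (-2,-4): internal coord -2 + (-4)·λ' = -1.05573; -1.05573 ∉ [-0.8, 0.6) → out
#2 (-3,-9): internal coord -3 + (-9)·λ' = -0.87539; -0.87539 ∉ [-0.8, 0.6) → out
#3 (-9,10): internal coord -9 + (10)·λ' = -11.36068; -11.36068 ∉ [-0.8, 0.6) → out
#4 (-2,-8): internal coord -2 + (-8)·λ' = -0.11146; -0.11146 ∈ [-0.8, 0.6) → IN Λ
#5 (-1,-3): internal coord -1 + (-3)·λ' = -0.29180; -0.29180 ∈ [-0.8, 0.6) → IN Λ
#6 (-6,-1): internal coord -6 + (-1)·λ' = -5.76393; -5.76393 ∉ [-0.8, 0.6) → out
#7 (-1,-5): internal coord -1 + (-5)·λ' = +0.18034; +0.18034 ∈ [-0.8, 0.6) → IN Λ
#8 (0,5): internal coord 0 + (5)·λ' = -1.18034; -1.18034 ∉ [-0.8, 0.6) → out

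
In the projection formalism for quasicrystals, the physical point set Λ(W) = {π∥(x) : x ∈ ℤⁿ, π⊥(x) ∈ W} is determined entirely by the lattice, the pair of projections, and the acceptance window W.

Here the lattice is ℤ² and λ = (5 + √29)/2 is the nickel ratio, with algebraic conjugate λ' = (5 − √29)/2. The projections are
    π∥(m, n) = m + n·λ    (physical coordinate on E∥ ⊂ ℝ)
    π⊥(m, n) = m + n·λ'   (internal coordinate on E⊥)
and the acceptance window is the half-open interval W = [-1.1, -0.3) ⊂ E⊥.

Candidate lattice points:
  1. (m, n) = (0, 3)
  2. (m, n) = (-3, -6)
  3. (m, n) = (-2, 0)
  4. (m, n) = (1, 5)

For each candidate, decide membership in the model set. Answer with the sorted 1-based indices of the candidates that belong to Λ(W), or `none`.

1

λ' = (5−√29)/2 ≈ -0.192582.
#1 (0,3): internal coord 0 + (3)·λ' = -0.577747; -0.577747 ∈ [-1.1, -0.3) → IN Λ
#2 (-3,-6): internal coord -3 + (-6)·λ' = -1.844506; -1.844506 ∉ [-1.1, -0.3) → out
#3 (-2,0): internal coord -2 + (0)·λ' = -2.000000; -2.000000 ∉ [-1.1, -0.3) → out
#4 (1,5): internal coord 1 + (5)·λ' = +0.037088; +0.037088 ∉ [-1.1, -0.3) → out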